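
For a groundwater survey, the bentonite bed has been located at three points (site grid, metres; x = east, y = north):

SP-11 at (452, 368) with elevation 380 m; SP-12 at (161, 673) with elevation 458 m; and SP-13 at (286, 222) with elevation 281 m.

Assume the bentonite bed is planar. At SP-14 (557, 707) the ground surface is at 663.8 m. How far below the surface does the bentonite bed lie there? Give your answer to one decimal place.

110.6 m

Two edge vectors: SP-11→SP-12 = (-291, 305, 78), SP-11→SP-13 = (-166, -146, -99).
Normal n = (SP-11→SP-12) × (SP-11→SP-13) = (-18807, -41757, 93116).
So ∂z/∂x = −n_x/n_z = 0.20197 and ∂z/∂y = −n_y/n_z = 0.44844.
Intercept c from SP-11: 380 − 91.29 − 165.03 = 123.68.
At (557, 707): z_contact = 112.50 + 317.05 + 123.68 = 553.23 m.
Depth below ground = 663.8 − 553.23 = 110.6 m.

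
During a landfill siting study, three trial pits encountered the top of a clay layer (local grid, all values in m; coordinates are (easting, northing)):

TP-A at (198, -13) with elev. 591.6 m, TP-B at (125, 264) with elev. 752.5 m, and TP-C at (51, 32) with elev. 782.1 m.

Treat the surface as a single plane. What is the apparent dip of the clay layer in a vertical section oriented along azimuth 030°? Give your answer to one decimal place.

Two edge vectors: TP-A→TP-B = (-73, 277, 160.9), TP-A→TP-C = (-147, 45, 190.5).
Normal n = (TP-A→TP-B) × (TP-A→TP-C) = (45528, -9745.8, 37434).
So ∂z/∂E = −n_x/n_z = −1.21622 and ∂z/∂N = −n_y/n_z = 0.26035.
Unit vector along 030° is (sin 30°, cos 30°) = (0.5000, 0.8660).
Slope in that direction = a·(0.5000) + b·(0.8660) = −0.38264.
Apparent dip = arctan|0.38264| = 20.9° (true dip is 51.2°, so apparent ≤ true as expected).

20.9°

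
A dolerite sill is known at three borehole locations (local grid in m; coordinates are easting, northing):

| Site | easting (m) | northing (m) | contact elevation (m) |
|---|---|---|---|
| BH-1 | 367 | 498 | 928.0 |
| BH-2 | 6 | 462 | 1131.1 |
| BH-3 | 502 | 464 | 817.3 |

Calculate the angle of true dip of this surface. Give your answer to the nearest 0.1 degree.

Let the plane be z = a·easting + b·northing + c.
BH-2−BH-1: −361a − 36b = 203.1;  BH-3−BH-1: 135a − 34b = −110.7.
Solving gives a = −0.63561, b = 0.73212.
Gradient magnitude |∇z| = √(a² + b²) = √(0.40400 + 0.53600) = 0.96954.
True dip = arctan(0.96954) = 44.1°, dipping toward SE (azimuth ≈ 139°).

44.1°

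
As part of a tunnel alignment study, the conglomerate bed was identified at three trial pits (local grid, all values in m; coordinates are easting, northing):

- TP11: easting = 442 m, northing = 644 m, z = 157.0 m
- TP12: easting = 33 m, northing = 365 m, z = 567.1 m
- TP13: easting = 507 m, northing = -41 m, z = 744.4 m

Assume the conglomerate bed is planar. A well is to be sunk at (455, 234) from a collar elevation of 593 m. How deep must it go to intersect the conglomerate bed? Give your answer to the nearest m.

74 m

Let the plane be z = a·easting + b·northing + c.
TP12−TP11: −409a − 279b = 410.1;  TP13−TP11: 65a − 685b = 587.4.
Solving gives a = −0.39234, b = −0.89475.
Then c = 157 − a·442 − b·644 = 906.63.
At (455, 234): z_contact = −178.5 − 209.4 + 906.63 = 518.7 m.
Depth below ground = 593 − 518.7 = 74 m.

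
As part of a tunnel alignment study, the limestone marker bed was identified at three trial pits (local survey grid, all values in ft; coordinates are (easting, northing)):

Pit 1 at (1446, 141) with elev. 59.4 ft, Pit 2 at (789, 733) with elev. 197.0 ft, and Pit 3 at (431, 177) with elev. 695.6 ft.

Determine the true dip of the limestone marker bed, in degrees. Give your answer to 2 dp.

38.81°

Two edge vectors: Pit 1→Pit 2 = (-657, 592, 137.6), Pit 1→Pit 3 = (-1015, 36, 636.2).
Normal n = (Pit 1→Pit 2) × (Pit 1→Pit 3) = (371676.8, 278319.4, 577228).
So ∂z/∂E = −n_x/n_z = −0.64390 and ∂z/∂N = −n_y/n_z = −0.48217.
Gradient magnitude |∇z| = √(a² + b²) = √(0.41461 + 0.23248) = 0.80442.
True dip = arctan(0.80442) = 38.81°, dipping toward NE (azimuth ≈ 053°).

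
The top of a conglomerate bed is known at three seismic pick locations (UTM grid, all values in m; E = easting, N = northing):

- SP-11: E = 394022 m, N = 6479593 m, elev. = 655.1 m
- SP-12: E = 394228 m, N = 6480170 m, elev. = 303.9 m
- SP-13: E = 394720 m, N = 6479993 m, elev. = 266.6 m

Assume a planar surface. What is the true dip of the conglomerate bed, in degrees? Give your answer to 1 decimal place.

Let the plane be z = a·E + b·N + c.
SP-12−SP-11: 206a + 577b = −351.2;  SP-13−SP-11: 698a + 400b = −388.5.
Solving gives a = −0.26123, b = −0.51540.
Gradient magnitude |∇z| = √(a² + b²) = √(0.06824 + 0.26564) = 0.57782.
True dip = arctan(0.57782) = 30.0°, dipping toward NNE (azimuth ≈ 027°).

30.0°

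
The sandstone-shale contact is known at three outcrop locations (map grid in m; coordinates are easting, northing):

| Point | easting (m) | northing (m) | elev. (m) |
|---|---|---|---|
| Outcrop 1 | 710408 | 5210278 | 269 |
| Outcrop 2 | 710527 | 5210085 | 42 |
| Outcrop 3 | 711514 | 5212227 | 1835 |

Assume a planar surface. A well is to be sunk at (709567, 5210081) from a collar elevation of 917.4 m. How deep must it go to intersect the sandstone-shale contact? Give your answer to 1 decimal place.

Two edge vectors: Outcrop 1→Outcrop 2 = (119, -193, -227), Outcrop 1→Outcrop 3 = (1106, 1949, 1566).
Normal n = (Outcrop 1→Outcrop 2) × (Outcrop 1→Outcrop 3) = (140185, -437416, 445389).
So ∂z/∂easting = −n_x/n_z = −0.314747333 and ∂z/∂northing = −n_y/n_z = 0.982098795.
Intercept c from Outcrop 1: 269 + 223599.02 − 5117007.74 = −4893139.72.
At (709567, 5210081): z_contact = −223334.32 + 5116814.27 − 4893139.72 = 340.23 m.
Depth below ground = 917.4 − 340.23 = 577.2 m.

577.2 m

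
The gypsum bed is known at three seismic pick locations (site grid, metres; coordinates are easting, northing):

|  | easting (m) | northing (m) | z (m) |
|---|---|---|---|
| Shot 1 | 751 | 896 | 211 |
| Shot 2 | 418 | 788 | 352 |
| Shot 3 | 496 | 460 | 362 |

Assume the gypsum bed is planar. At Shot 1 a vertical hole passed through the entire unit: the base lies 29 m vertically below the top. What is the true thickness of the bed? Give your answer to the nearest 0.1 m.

26.9 m

Two edge vectors: Shot 1→Shot 2 = (-333, -108, 141), Shot 1→Shot 3 = (-255, -436, 151).
Normal n = (Shot 1→Shot 2) × (Shot 1→Shot 3) = (45168, 14328, 117648).
So ∂z/∂easting = −n_x/n_z = −0.38392 and ∂z/∂northing = −n_y/n_z = −0.12179.
|∇z| = √(a²+b²) = 0.40278, so dip δ = arctan(0.40278) = 21.94°.
True thickness = vertical thickness × cos δ = 29 × cos 21.94° = 26.9 m.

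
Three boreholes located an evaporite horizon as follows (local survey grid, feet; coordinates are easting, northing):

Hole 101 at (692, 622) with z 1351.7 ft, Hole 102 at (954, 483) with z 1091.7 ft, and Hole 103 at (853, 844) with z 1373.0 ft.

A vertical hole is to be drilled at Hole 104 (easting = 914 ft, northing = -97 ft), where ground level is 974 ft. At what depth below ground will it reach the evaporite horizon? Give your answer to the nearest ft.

197 ft

Let the plane be z = a·easting + b·northing + c.
Hole 102−Hole 101: 262a − 139b = −260;  Hole 103−Hole 101: 161a + 222b = 21.3.
Solving gives a = −0.67988, b = 0.58901.
Then c = 1351.7 − a·692 − b·622 = 1455.81.
At (914, -97): z_contact = −621.4 − 57.1 + 1455.81 = 777.3 ft.
Depth below ground = 974 − 777.3 = 197 ft.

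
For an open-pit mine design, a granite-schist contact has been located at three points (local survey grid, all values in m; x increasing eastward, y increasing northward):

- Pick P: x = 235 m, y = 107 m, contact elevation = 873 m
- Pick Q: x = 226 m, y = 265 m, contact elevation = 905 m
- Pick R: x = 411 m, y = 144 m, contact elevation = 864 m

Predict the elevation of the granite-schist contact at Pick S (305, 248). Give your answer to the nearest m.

894 m

Let the plane be z = a·x + b·y + c.
Pick Q−Pick P: −9a + 158b = 32;  Pick R−Pick P: 176a + 37b = −9.
Solving gives a = −0.09261, b = 0.19726.
Then c = 873 − a·235 − b·107 = 873.66.
At (305, 248): z = −28.2 + 48.9 + 873.66 = 894.3 m.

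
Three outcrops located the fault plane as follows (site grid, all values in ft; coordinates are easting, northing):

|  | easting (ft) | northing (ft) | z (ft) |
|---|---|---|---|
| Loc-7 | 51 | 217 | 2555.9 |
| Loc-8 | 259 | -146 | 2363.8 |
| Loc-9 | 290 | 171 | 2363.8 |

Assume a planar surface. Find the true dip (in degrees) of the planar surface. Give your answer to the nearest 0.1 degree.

Let the plane be z = a·easting + b·northing + c.
Loc-8−Loc-7: 208a − 363b = −192.1;  Loc-9−Loc-7: 239a − 46b = −192.1.
Solving gives a = −0.78892, b = 0.07715.
Gradient magnitude |∇z| = √(a² + b²) = √(0.62239 + 0.00595) = 0.79268.
True dip = arctan(0.79268) = 38.4°, dipping toward E (azimuth ≈ 096°).

38.4°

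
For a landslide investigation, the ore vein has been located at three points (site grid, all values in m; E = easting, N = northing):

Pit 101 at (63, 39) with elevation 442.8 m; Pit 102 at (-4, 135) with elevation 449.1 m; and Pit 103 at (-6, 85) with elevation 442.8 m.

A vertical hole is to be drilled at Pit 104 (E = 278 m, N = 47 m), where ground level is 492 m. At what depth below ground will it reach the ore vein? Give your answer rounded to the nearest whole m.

Let the plane be z = a·E + b·N + c.
Pit 102−Pit 101: −67a + 96b = 6.3;  Pit 103−Pit 101: −69a + 46b = 0.
Solving gives a = 0.08182, b = 0.12273.
Then c = 442.8 − a·63 − b·39 = 432.86.
At (278, 47): z_contact = 22.7 + 5.8 + 432.86 = 461.4 m.
Depth below ground = 492 − 461.4 = 31 m.

31 m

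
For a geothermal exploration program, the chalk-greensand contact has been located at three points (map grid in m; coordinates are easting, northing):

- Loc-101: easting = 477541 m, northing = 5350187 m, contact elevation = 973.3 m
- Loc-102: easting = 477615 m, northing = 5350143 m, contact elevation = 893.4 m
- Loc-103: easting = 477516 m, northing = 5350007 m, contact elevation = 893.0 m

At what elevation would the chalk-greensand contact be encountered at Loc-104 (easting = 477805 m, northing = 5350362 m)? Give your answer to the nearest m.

Two edge vectors: Loc-101→Loc-102 = (74, -44, -79.9), Loc-101→Loc-103 = (-25, -180, -80.3).
Normal n = (Loc-101→Loc-102) × (Loc-101→Loc-103) = (-10848.8, 7939.7, -14420).
So ∂z/∂easting = −n_x/n_z = −0.75234397 and ∂z/∂northing = −n_y/n_z = 0.55060333.
Intercept c from Loc-101: 973.3 + 359275.09 − 2945830.77 = −2585582.38.
At (477805, 5350362): z = −359473.7 + 2945927.1 − 2585582.38 = 871.0 m.

871 m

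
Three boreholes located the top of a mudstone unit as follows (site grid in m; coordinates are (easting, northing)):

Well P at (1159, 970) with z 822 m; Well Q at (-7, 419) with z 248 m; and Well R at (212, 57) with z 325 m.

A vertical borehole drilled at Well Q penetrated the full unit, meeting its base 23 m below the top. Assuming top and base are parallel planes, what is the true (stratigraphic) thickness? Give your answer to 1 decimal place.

20.8 m

Let the plane be z = a·E + b·N + c.
Well Q−Well P: −1166a − 551b = −574;  Well R−Well P: −947a − 913b = −497.
Solving gives a = 0.46100, b = 0.06619.
|∇z| = √(a²+b²) = 0.46573, so dip δ = arctan(0.46573) = 24.97°.
True thickness = vertical thickness × cos δ = 23 × cos 24.97° = 20.8 m.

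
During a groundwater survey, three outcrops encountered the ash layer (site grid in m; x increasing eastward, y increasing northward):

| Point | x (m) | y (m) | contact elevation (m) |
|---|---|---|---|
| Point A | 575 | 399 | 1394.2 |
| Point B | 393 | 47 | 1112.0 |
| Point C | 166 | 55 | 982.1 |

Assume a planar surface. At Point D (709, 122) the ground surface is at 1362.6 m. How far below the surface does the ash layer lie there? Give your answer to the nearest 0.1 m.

Let the plane be z = a·x + b·y + c.
Point B−Point A: −182a − 352b = −282.2;  Point C−Point A: −409a − 344b = −412.1.
Solving gives a = 0.58975, b = 0.49677.
Then c = 1394.2 − a·575 − b·399 = 856.88.
At (709, 122): z_contact = 418.14 + 60.61 + 856.88 = 1335.62 m.
Depth below ground = 1362.6 − 1335.62 = 27.0 m.

27.0 m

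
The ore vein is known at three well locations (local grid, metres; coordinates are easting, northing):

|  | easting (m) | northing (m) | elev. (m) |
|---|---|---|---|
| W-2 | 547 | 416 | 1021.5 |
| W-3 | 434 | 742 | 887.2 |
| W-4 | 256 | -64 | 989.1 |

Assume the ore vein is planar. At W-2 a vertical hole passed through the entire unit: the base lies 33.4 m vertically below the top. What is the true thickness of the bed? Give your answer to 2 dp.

Two edge vectors: W-2→W-3 = (-113, 326, -134.3), W-2→W-4 = (-291, -480, -32.4).
Normal n = (W-2→W-3) × (W-2→W-4) = (-75026.4, 35420.1, 149106).
So ∂z/∂easting = −n_x/n_z = 0.50317 and ∂z/∂northing = −n_y/n_z = −0.23755.
|∇z| = √(a²+b²) = 0.55643, so dip δ = arctan(0.55643) = 29.09°.
True thickness = vertical thickness × cos δ = 33.4 × cos 29.09° = 29.19 m.

29.19 m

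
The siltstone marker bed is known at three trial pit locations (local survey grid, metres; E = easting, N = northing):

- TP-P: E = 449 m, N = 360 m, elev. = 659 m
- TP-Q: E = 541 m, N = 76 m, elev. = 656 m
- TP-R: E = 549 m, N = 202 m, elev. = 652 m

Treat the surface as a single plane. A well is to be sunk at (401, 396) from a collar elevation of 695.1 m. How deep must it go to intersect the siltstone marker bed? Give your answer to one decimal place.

31.8 m

Two edge vectors: TP-P→TP-Q = (92, -284, -3), TP-P→TP-R = (100, -158, -7).
Normal n = (TP-P→TP-Q) × (TP-P→TP-R) = (1514, 344, 13864).
So ∂z/∂E = −n_x/n_z = −0.10920 and ∂z/∂N = −n_y/n_z = −0.02481.
Intercept c from TP-P: 659 + 49.03 + 8.93 = 716.96.
At (401, 396): z_contact = −43.79 − 9.83 + 716.96 = 663.35 m.
Depth below ground = 695.1 − 663.35 = 31.8 m.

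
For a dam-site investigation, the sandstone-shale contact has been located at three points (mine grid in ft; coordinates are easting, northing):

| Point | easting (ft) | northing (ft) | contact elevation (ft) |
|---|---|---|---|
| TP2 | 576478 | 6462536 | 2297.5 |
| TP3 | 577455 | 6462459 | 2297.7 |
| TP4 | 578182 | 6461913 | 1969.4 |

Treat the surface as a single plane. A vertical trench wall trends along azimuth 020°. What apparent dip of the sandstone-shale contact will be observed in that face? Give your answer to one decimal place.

33.0°

Let the plane be z = a·easting + b·northing + c.
TP3−TP2: 977a − 77b = 0.2;  TP4−TP2: 1704a − 623b = −328.1.
Solving gives a = 0.05317, b = 0.67208.
Unit vector along 020° is (sin 20°, cos 20°) = (0.3420, 0.9397).
Slope in that direction = a·(0.3420) + b·(0.9397) = 0.64974.
Apparent dip = arctan|0.64974| = 33.0° (true dip is 34.0°, so apparent ≤ true as expected).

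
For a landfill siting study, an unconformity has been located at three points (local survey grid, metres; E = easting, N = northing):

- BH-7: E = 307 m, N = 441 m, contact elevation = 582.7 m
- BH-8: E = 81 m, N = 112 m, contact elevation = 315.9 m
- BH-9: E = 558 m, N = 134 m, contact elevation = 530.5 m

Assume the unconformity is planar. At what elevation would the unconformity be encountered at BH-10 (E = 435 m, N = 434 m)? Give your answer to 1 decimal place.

Two edge vectors: BH-7→BH-8 = (-226, -329, -266.8), BH-7→BH-9 = (251, -307, -52.2).
Normal n = (BH-7→BH-8) × (BH-7→BH-9) = (-64733.8, -78764, 151961).
So ∂z/∂E = −n_x/n_z = 0.42599 and ∂z/∂N = −n_y/n_z = 0.51832.
Intercept c from BH-7: 582.7 − 130.78 − 228.58 = 223.34.
At (435, 434): z = 185.3 + 224.9 + 223.34 = 633.6 m.

633.6 m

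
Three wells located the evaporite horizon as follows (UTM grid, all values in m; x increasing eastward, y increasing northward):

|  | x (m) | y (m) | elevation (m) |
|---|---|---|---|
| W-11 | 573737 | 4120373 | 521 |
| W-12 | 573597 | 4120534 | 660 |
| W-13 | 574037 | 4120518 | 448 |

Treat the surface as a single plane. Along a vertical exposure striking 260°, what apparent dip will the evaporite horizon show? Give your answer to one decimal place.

Let the plane be z = a·x + b·y + c.
W-12−W-11: −140a + 161b = 139;  W-13−W-11: 300a + 145b = −73.
Solving gives a = −0.46513, b = 0.45889.
Unit vector along 260° is (sin 260°, cos 260°) = (-0.9848, -0.1736).
Slope in that direction = a·(-0.9848) + b·(-0.1736) = 0.37838.
Apparent dip = arctan|0.37838| = 20.7° (true dip is 33.2°, so apparent ≤ true as expected).

20.7°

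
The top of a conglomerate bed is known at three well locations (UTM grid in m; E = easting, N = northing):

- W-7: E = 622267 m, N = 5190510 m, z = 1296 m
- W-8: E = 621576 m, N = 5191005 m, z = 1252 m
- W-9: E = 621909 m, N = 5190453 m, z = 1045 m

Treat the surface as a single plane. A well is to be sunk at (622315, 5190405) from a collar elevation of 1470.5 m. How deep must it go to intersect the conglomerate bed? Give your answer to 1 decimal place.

Two edge vectors: W-7→W-8 = (-691, 495, -44), W-7→W-9 = (-358, -57, -251).
Normal n = (W-7→W-8) × (W-7→W-9) = (-126753, -157689, 216597).
So ∂z/∂E = −n_x/n_z = 0.585202011 and ∂z/∂N = −n_y/n_z = 0.728029474.
Intercept c from W-7: 1296 − 364151.90 − 3778844.27 = −4141700.17.
At (622315, 5190405): z_contact = 364179.99 + 3778767.82 − 4141700.17 = 1247.65 m.
Depth below ground = 1470.5 − 1247.65 = 222.9 m.

222.9 m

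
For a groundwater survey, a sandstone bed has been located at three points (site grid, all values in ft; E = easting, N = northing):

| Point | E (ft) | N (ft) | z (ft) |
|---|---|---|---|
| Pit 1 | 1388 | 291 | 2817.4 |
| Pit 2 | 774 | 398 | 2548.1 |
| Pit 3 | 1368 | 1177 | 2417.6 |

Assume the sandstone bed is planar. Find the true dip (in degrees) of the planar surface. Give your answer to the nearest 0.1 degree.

Two edge vectors: Pit 1→Pit 2 = (-614, 107, -269.3), Pit 1→Pit 3 = (-20, 886, -399.8).
Normal n = (Pit 1→Pit 2) × (Pit 1→Pit 3) = (195821.2, -240091.2, -541864).
So ∂z/∂E = −n_x/n_z = 0.36138 and ∂z/∂N = −n_y/n_z = −0.44308.
Gradient magnitude |∇z| = √(a² + b²) = √(0.13060 + 0.19632) = 0.57177.
True dip = arctan(0.57177) = 29.8°, dipping toward NW (azimuth ≈ 321°).

29.8°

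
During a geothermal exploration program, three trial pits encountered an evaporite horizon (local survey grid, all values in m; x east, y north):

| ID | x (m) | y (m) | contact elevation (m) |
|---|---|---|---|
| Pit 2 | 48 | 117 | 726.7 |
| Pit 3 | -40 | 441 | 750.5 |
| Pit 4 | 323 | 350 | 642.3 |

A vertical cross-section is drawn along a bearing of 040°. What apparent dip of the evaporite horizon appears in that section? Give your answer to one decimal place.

Two edge vectors: Pit 2→Pit 3 = (-88, 324, 23.8), Pit 2→Pit 4 = (275, 233, -84.4).
Normal n = (Pit 2→Pit 3) × (Pit 2→Pit 4) = (-32891, -882.2, -109604).
So ∂z/∂x = −n_x/n_z = −0.30009 and ∂z/∂y = −n_y/n_z = −0.00805.
Unit vector along 040° is (sin 40°, cos 40°) = (0.6428, 0.7660).
Slope in that direction = a·(0.6428) + b·(0.7660) = −0.19906.
Apparent dip = arctan|0.19906| = 11.3° (true dip is 16.7°, so apparent ≤ true as expected).

11.3°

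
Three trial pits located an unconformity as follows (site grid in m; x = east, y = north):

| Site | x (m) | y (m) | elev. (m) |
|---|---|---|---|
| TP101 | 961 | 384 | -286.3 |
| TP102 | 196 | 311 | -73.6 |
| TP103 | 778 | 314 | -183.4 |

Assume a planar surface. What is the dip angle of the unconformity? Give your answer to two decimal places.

45.20°

Let the plane be z = a·x + b·y + c.
TP102−TP101: −765a − 73b = 212.7;  TP103−TP101: −183a − 70b = 102.9.
Solving gives a = −0.18356, b = −0.99013.
Gradient magnitude |∇z| = √(a² + b²) = √(0.03369 + 0.98036) = 1.00700.
True dip = arctan(1.00700) = 45.20°, dipping toward N (azimuth ≈ 011°).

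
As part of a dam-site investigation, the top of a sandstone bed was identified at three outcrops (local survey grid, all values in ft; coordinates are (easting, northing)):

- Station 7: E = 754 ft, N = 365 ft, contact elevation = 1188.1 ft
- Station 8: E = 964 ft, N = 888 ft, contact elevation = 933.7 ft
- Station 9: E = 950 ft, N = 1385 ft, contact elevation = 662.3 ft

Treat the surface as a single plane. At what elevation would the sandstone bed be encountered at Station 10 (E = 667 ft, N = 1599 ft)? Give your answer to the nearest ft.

Two edge vectors: Station 7→Station 8 = (210, 523, -254.4), Station 7→Station 9 = (196, 1020, -525.8).
Normal n = (Station 7→Station 8) × (Station 7→Station 9) = (-15505.4, 60555.6, 111692).
So ∂z/∂E = −n_x/n_z = 0.13882 and ∂z/∂N = −n_y/n_z = −0.54217.
Intercept c from Station 7: 1188.1 − 104.67 + 197.89 = 1281.32.
At (667, 1599): z = 92.6 − 866.9 + 1281.32 = 507.0 ft.

507 ft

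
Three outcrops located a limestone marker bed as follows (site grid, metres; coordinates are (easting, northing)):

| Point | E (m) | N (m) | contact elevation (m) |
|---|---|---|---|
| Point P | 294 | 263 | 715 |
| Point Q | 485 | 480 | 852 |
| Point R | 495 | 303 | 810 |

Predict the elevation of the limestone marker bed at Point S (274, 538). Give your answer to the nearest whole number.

778 m

Let the plane be z = a·E + b·N + c.
Point Q−Point P: 191a + 217b = 137;  Point R−Point P: 201a + 40b = 95.
Solving gives a = 0.42069, b = 0.26106.
Then c = 715 − a·294 − b·263 = 522.66.
At (274, 538): z = 115.3 + 140.4 + 522.66 = 778.4 m.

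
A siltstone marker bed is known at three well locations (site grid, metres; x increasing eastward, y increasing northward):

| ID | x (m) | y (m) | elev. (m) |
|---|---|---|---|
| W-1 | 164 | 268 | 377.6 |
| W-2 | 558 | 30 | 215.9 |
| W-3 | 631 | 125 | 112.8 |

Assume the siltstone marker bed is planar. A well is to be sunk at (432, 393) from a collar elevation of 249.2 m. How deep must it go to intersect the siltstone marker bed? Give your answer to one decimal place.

132.4 m

Two edge vectors: W-1→W-2 = (394, -238, -161.7), W-1→W-3 = (467, -143, -264.8).
Normal n = (W-1→W-2) × (W-1→W-3) = (39899.3, 28817.3, 54804).
So ∂z/∂x = −n_x/n_z = −0.72804 and ∂z/∂y = −n_y/n_z = −0.52582.
Intercept c from W-1: 377.6 + 119.40 + 140.92 = 637.92.
At (432, 393): z_contact = −314.51 − 206.65 + 637.92 = 116.76 m.
Depth below ground = 249.2 − 116.76 = 132.4 m.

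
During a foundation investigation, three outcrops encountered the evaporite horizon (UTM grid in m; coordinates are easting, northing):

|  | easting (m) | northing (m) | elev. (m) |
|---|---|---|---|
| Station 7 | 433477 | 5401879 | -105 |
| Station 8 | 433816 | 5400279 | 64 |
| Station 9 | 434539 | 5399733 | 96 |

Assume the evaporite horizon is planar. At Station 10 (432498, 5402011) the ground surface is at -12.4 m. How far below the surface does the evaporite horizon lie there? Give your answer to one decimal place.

66.3 m

Two edge vectors: Station 7→Station 8 = (339, -1600, 169), Station 7→Station 9 = (1062, -2146, 201).
Normal n = (Station 7→Station 8) × (Station 7→Station 9) = (41074, 111339, 971706).
So ∂z/∂easting = −n_x/n_z = −0.042269987 and ∂z/∂northing = −n_y/n_z = −0.114580953.
Intercept c from Station 7: -105 + 18323.07 + 618952.45 = 637170.51.
At (432498, 5402011): z_contact = −18281.68 − 618967.57 + 637170.51 = -78.74 m.
Depth below ground = -12.4 − (-78.74) = 66.3 m.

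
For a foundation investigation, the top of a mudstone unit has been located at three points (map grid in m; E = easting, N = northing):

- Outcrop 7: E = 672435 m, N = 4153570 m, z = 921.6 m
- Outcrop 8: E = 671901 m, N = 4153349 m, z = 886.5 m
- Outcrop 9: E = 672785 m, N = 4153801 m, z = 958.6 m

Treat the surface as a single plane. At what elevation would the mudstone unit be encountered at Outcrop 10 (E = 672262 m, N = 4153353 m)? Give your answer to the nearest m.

Let the plane be z = a·E + b·N + c.
Outcrop 8−Outcrop 7: −534a − 221b = −35.1;  Outcrop 9−Outcrop 7: 350a + 231b = 37.
Solving gives a = −0.00149770, b = 0.16244240.
Then c = 921.6 − a·672435 − b·4153570 = −672787.16.
At (672262, 4153353): z = −1006.8 + 674680.6 − 672787.16 = 886.6 m.

887 m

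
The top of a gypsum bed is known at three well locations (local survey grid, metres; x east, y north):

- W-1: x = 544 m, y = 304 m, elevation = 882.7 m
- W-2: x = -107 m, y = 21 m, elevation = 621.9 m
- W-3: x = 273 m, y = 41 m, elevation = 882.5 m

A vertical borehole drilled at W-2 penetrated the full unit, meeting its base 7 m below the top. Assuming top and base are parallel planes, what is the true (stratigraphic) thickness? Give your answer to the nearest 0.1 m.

4.9 m

Let the plane be z = a·x + b·y + c.
W-2−W-1: −651a − 283b = −260.8;  W-3−W-1: −271a − 263b = −0.2.
Solving gives a = 0.72507, b = −0.74637.
|∇z| = √(a²+b²) = 1.04057, so dip δ = arctan(1.04057) = 46.14°.
True thickness = vertical thickness × cos δ = 7 × cos 46.14° = 4.9 m.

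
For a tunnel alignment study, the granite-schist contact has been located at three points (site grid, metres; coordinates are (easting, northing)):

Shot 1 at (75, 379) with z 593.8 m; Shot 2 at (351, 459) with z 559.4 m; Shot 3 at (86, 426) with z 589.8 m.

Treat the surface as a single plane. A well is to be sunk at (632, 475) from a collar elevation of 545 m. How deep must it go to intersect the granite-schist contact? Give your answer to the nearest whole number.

Let the plane be z = a·E + b·N + c.
Shot 2−Shot 1: 276a + 80b = −34.4;  Shot 3−Shot 1: 11a + 47b = −4.
Solving gives a = −0.10724, b = −0.06001.
Then c = 593.8 − a·75 − b·379 = 624.59.
At (632, 475): z_contact = −67.8 − 28.5 + 624.59 = 528.3 m.
Depth below ground = 545 − 528.3 = 17 m.

17 m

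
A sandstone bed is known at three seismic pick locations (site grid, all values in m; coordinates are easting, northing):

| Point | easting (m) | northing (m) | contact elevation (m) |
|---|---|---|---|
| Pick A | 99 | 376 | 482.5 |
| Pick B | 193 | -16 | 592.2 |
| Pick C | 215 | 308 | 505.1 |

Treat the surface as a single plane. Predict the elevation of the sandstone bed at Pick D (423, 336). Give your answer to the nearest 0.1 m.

Two edge vectors: Pick A→Pick B = (94, -392, 109.7), Pick A→Pick C = (116, -68, 22.6).
Normal n = (Pick A→Pick B) × (Pick A→Pick C) = (-1399.6, 10600.8, 39080).
So ∂z/∂easting = −n_x/n_z = 0.03581 and ∂z/∂northing = −n_y/n_z = −0.27126.
Intercept c from Pick A: 482.5 − 3.55 + 101.99 = 580.95.
At (423, 336): z = 15.1 − 91.1 + 580.95 = 505.0 m.

505.0 m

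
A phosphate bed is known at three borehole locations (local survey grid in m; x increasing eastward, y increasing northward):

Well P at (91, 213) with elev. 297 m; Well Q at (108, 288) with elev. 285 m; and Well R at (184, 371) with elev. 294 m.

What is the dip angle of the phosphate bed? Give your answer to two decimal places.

Two edge vectors: Well P→Well Q = (17, 75, -12), Well P→Well R = (93, 158, -3).
Normal n = (Well P→Well Q) × (Well P→Well R) = (1671, -1065, -4289).
So ∂z/∂x = −n_x/n_z = 0.38960 and ∂z/∂y = −n_y/n_z = −0.24831.
Gradient magnitude |∇z| = √(a² + b²) = √(0.15179 + 0.06166) = 0.46200.
True dip = arctan(0.46200) = 24.80°, dipping toward WNW (azimuth ≈ 303°).

24.80°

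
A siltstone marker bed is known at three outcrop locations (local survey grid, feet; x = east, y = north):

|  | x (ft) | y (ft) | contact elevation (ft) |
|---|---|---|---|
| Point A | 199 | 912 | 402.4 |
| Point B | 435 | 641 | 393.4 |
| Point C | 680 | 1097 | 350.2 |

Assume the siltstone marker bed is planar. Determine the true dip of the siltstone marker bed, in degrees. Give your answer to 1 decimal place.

5.8°

Two edge vectors: Point A→Point B = (236, -271, -9), Point A→Point C = (481, 185, -52.2).
Normal n = (Point A→Point B) × (Point A→Point C) = (15811.2, 7990.2, 174011).
So ∂z/∂x = −n_x/n_z = −0.09086 and ∂z/∂y = −n_y/n_z = −0.04592.
Gradient magnitude |∇z| = √(a² + b²) = √(0.00826 + 0.00211) = 0.10181.
True dip = arctan(0.10181) = 5.8°, dipping toward ENE (azimuth ≈ 063°).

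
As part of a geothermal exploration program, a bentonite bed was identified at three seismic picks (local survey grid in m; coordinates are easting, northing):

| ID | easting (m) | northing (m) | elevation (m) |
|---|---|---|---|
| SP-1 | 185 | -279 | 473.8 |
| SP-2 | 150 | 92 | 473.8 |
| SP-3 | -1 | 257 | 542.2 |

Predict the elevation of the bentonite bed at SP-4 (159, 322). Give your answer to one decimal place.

Let the plane be z = a·easting + b·northing + c.
SP-2−SP-1: −35a + 371b = 0;  SP-3−SP-1: −186a + 536b = 68.4.
Solving gives a = −0.50504, b = −0.04765.
Then c = 473.8 − a·185 − b·-279 = 553.94.
At (159, 322): z = −80.3 − 15.3 + 553.94 = 458.3 m.

458.3 m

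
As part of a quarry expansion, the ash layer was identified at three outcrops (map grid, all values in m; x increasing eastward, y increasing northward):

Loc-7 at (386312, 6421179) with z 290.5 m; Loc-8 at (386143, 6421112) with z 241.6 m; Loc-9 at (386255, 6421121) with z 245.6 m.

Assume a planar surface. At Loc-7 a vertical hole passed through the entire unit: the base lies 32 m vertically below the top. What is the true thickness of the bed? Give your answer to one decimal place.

25.0 m

Two edge vectors: Loc-7→Loc-8 = (-169, -67, -48.9), Loc-7→Loc-9 = (-57, -58, -44.9).
Normal n = (Loc-7→Loc-8) × (Loc-7→Loc-9) = (172.1, -4800.8, 5983).
So ∂z/∂x = −n_x/n_z = −0.02876 and ∂z/∂y = −n_y/n_z = 0.80241.
|∇z| = √(a²+b²) = 0.80292, so dip δ = arctan(0.80292) = 38.76°.
True thickness = vertical thickness × cos δ = 32 × cos 38.76° = 25.0 m.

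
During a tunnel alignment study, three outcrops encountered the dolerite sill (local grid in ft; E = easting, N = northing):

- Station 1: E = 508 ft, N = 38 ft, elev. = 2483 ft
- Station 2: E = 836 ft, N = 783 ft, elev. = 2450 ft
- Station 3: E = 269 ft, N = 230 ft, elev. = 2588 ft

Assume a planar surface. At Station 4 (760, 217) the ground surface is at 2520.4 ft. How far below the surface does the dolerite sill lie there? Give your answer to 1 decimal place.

106.1 ft

Let the plane be z = a·E + b·N + c.
Station 2−Station 1: 328a + 745b = −33;  Station 3−Station 1: −239a + 192b = 105.
Solving gives a = −0.35083, b = 0.11016.
Then c = 2483 − a·508 − b·38 = 2657.04.
At (760, 217): z_contact = −266.63 + 23.91 + 2657.04 = 2414.31 ft.
Depth below ground = 2520.4 − 2414.31 = 106.1 ft.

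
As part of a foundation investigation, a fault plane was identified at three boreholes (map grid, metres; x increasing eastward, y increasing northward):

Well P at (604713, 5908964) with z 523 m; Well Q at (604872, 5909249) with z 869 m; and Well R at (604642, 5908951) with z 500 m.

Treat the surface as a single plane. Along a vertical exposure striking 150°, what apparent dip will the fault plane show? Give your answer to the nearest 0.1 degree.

Let the plane be z = a·x + b·y + c.
Well Q−Well P: 159a + 285b = 346;  Well R−Well P: −71a − 13b = −23.
Solving gives a = 0.11322, b = 1.15087.
Unit vector along 150° is (sin 150°, cos 150°) = (0.5000, -0.8660).
Slope in that direction = a·(0.5000) + b·(-0.8660) = −0.94007.
Apparent dip = arctan|0.94007| = 43.2° (true dip is 49.1°, so apparent ≤ true as expected).

43.2°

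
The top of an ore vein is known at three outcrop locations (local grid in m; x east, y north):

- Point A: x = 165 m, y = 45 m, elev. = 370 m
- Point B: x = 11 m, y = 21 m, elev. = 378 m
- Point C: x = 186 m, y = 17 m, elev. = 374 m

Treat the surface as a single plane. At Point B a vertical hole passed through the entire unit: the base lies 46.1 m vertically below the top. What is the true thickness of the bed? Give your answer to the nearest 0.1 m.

45.5 m

Two edge vectors: Point A→Point B = (-154, -24, 8), Point A→Point C = (21, -28, 4).
Normal n = (Point A→Point B) × (Point A→Point C) = (128, 784, 4816).
So ∂z/∂x = −n_x/n_z = −0.02658 and ∂z/∂y = −n_y/n_z = −0.16279.
|∇z| = √(a²+b²) = 0.16495, so dip δ = arctan(0.16495) = 9.37°.
True thickness = vertical thickness × cos δ = 46.1 × cos 9.37° = 45.5 m.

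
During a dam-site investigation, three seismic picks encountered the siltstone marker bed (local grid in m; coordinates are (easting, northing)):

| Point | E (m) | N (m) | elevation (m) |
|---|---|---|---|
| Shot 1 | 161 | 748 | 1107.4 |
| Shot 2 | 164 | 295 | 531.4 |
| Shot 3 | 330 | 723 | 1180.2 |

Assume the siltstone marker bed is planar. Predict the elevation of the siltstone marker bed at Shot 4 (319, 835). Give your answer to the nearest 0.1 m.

1316.3 m

Two edge vectors: Shot 1→Shot 2 = (3, -453, -576), Shot 1→Shot 3 = (169, -25, 72.8).
Normal n = (Shot 1→Shot 2) × (Shot 1→Shot 3) = (-47378.4, -97562.4, 76482).
So ∂z/∂E = −n_x/n_z = 0.61947 and ∂z/∂N = −n_y/n_z = 1.27563.
Intercept c from Shot 1: 1107.4 − 99.73 − 954.17 = 53.50.
At (319, 835): z = 197.6 + 1065.1 + 53.50 = 1316.3 m.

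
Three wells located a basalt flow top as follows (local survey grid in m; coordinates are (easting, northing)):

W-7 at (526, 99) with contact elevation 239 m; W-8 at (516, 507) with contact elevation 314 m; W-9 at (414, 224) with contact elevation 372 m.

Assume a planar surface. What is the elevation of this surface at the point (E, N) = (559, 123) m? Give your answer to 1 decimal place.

209.5 m

Let the plane be z = a·E + b·N + c.
W-8−W-7: −10a + 408b = 75;  W-9−W-7: −112a + 125b = 133.
Solving gives a = −1.00997, b = 0.15907.
Then c = 239 − a·526 − b·99 = 754.49.
At (559, 123): z = −564.6 + 19.6 + 754.49 = 209.5 m.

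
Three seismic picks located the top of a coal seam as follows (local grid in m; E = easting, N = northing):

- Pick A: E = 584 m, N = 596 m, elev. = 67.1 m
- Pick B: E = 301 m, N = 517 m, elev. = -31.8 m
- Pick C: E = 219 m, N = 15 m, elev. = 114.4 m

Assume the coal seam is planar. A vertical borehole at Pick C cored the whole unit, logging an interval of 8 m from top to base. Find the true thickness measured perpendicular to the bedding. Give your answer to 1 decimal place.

6.9 m

Two edge vectors: Pick A→Pick B = (-283, -79, -98.9), Pick A→Pick C = (-365, -581, 47.3).
Normal n = (Pick A→Pick B) × (Pick A→Pick C) = (-61197.6, 49484.4, 135588).
So ∂z/∂E = −n_x/n_z = 0.45135 and ∂z/∂N = −n_y/n_z = −0.36496.
|∇z| = √(a²+b²) = 0.58044, so dip δ = arctan(0.58044) = 30.13°.
True thickness = vertical thickness × cos δ = 8 × cos 30.13° = 6.9 m.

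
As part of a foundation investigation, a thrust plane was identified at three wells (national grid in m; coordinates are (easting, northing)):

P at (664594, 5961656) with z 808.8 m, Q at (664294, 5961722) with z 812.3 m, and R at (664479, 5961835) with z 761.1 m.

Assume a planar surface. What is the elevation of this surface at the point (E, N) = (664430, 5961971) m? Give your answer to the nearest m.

722 m

Two edge vectors: P→Q = (-300, 66, 3.5), P→R = (-115, 179, -47.7).
Normal n = (P→Q) × (P→R) = (-3774.7, -14712.5, -46110).
So ∂z/∂E = −n_x/n_z = −0.08186294 and ∂z/∂N = −n_y/n_z = −0.31907395.
Intercept c from P: 808.8 + 54405.62 + 1902209.15 = 1957423.57.
At (664430, 5961971): z = −54392.2 − 1902309.7 + 1957423.57 = 721.7 m.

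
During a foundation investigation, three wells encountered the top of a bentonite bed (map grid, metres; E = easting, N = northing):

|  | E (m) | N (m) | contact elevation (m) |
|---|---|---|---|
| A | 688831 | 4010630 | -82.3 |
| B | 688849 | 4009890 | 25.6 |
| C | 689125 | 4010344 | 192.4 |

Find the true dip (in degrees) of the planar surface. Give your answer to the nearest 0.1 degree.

Two edge vectors: A→B = (18, -740, 107.9), A→C = (294, -286, 274.7).
Normal n = (A→B) × (A→C) = (-172418.6, 26778, 212412).
So ∂z/∂E = −n_x/n_z = 0.81172 and ∂z/∂N = −n_y/n_z = −0.12607.
Gradient magnitude |∇z| = √(a² + b²) = √(0.65889 + 0.01589) = 0.82145.
True dip = arctan(0.82145) = 39.4°, dipping toward W (azimuth ≈ 279°).

39.4°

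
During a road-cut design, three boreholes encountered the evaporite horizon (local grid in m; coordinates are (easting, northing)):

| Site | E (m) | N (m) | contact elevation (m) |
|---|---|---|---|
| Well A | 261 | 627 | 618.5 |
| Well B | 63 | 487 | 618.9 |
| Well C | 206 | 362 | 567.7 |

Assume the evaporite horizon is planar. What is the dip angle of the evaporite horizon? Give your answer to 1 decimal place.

15.5°

Two edge vectors: Well A→Well B = (-198, -140, 0.4), Well A→Well C = (-55, -265, -50.8).
Normal n = (Well A→Well B) × (Well A→Well C) = (7218, -10080.4, 44770).
So ∂z/∂E = −n_x/n_z = −0.16122 and ∂z/∂N = −n_y/n_z = 0.22516.
Gradient magnitude |∇z| = √(a² + b²) = √(0.02599 + 0.05070) = 0.27693.
True dip = arctan(0.27693) = 15.5°, dipping toward SE (azimuth ≈ 144°).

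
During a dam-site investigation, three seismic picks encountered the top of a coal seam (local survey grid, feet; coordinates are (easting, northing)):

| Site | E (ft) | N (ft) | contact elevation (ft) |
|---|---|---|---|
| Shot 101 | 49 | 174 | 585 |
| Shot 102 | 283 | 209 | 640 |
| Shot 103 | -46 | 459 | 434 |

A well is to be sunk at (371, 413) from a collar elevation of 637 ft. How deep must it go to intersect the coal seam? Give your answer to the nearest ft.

Let the plane be z = a·E + b·N + c.
Shot 102−Shot 101: 234a + 35b = 55;  Shot 103−Shot 101: −95a + 285b = −151.
Solving gives a = 0.29936, b = −0.43004.
Then c = 585 − a·49 − b·174 = 645.16.
At (371, 413): z_contact = 111.1 − 177.6 + 645.16 = 578.6 ft.
Depth below ground = 637 − 578.6 = 58 ft.

58 ft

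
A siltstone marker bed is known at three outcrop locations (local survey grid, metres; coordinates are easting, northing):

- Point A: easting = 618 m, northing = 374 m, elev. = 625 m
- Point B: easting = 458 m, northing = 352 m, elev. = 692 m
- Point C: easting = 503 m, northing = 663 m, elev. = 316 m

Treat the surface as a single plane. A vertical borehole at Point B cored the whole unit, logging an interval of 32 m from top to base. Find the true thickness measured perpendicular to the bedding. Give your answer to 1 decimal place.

20.5 m

Let the plane be z = a·easting + b·northing + c.
Point B−Point A: −160a − 22b = 67;  Point C−Point A: −115a + 289b = −309.
Solving gives a = −0.25764, b = −1.17172.
|∇z| = √(a²+b²) = 1.19971, so dip δ = arctan(1.19971) = 50.19°.
True thickness = vertical thickness × cos δ = 32 × cos 50.19° = 20.5 m.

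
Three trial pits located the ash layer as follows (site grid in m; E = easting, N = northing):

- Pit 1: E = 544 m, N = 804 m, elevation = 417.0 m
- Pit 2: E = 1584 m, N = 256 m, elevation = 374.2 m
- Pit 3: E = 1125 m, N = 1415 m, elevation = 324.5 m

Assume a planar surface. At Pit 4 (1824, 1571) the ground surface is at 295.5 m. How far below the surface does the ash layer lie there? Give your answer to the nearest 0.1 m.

Let the plane be z = a·E + b·N + c.
Pit 2−Pit 1: 1040a − 548b = −42.8;  Pit 3−Pit 1: 581a + 611b = −92.5.
Solving gives a = −0.080560, b = −0.074786.
Then c = 417 − a·544 − b·804 = 520.95.
At (1824, 1571): z_contact = −146.94 − 117.49 + 520.95 = 256.52 m.
Depth below ground = 295.5 − 256.52 = 39.0 m.

39.0 m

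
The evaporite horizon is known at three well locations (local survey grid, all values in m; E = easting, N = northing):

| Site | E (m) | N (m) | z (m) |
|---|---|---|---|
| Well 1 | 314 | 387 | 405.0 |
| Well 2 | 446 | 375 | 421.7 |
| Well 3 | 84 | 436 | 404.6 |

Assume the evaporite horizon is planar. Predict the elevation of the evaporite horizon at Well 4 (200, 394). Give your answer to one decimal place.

387.1 m

Let the plane be z = a·E + b·N + c.
Well 2−Well 1: 132a − 12b = 16.7;  Well 3−Well 1: −230a + 49b = −0.4.
Solving gives a = 0.21939, b = 1.02163.
Then c = 405 − a·314 − b·387 = −59.26.
At (200, 394): z = 43.9 + 402.5 − 59.26 = 387.1 m.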